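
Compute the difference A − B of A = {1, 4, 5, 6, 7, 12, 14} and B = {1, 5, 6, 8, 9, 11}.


A = {1, 4, 5, 6, 7, 12, 14}
B = {1, 5, 6, 8, 9, 11}
Operation: difference A − B
In A but not B: 4, 7, 12, 14

{4, 7, 12, 14}


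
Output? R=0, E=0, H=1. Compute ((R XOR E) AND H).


R XOR E = 0^0 = 0
0 AND 1 = 0

0


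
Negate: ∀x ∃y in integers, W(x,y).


Original: ∀x ∃y W(x,y)
Rule: ¬∀→∃, ¬∃→∀, negate predicate.
Negation: ∃x ∀y ¬W(x,y)

∃x ∀y ¬W(x,y)


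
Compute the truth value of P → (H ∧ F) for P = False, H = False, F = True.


P = False, H = False, F = True
Step 1: H ∧ F = False AND True = False
Step 2: P → (False): false only when P=True and consequent=False.
Result: True

True


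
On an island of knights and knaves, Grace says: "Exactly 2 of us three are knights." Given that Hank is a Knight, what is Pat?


Grace claims exactly 2 knights among Grace, Hank, Pat.
Given: Hank is a Knight.

Case 1: Grace is a Knight (tells truth)
  Then exactly 2 of the three are knights.
  Counting Grace, Hank: 2 knight(s) so far. Need 0 more → Pat = Knave.
Case 2: Grace is a Knave (lies)
  Then the count is NOT 2.
  If Pat = Knight, count = 2 = 2 → claim would be true, contradicts lie.
  If Pat = Knave, count = 1 ≠ 2 → lie confirmed ✓

Pat is a Knave.

Knave


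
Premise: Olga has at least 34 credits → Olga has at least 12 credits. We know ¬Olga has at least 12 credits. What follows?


Modus tollens: P → Q, ¬Q ⊢ ¬P
P: Olga has at least 34 credits
Q: Olga has at least 12 credits
We have P → Q and Q is false.
By modus tollens, P must be false.

It is not the case that Olga has at least 34 credits


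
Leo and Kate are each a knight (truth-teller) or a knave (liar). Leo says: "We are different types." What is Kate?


Leo says: "We are different types."
Case 1: Leo is a Knight (truth-teller)
  Statement is true → they ARE different → Kate is a Knave
Case 2: Leo is a Knave (liar)
  Statement is false → they are NOT different → Kate is a Knave
In both cases, Kate is a Knave.

Knave


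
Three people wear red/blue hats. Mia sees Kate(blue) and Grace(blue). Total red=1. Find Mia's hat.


Total red = 1, seen red = 0
Own red = 1 - 0 = 1
Mia's hat is red.

red


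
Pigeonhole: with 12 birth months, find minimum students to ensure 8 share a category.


Pigeonhole: to guarantee k in one of n categories, need (k-1)×n + 1.
k = 8, n = 12
Minimum = (8-1) × 12 + 1 = 7 × 12 + 1

85


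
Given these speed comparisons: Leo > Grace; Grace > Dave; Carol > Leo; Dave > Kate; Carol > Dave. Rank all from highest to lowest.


Constraints: Leo > Grace; Grace > Dave; Carol > Leo; Dave > Kate; Carol > Dave
Method: at each step, the next-highest is the one remaining person who never appears on the smaller side of a constraint between remaining people.
  Step 1: remaining {Leo, Kate, Carol, Grace, Dave}; on the smaller side: {Leo, Kate, Grace, Dave} → Carol is next (Carol > Leo; Carol > Dave).
  Step 2: remaining {Leo, Kate, Grace, Dave}; on the smaller side: {Kate, Grace, Dave} → Leo is next (Leo > Grace).
  Step 3: remaining {Kate, Grace, Dave}; on the smaller side: {Kate, Dave} → Grace is next (Grace > Dave).
  Step 4: remaining {Kate, Dave}; on the smaller side: {Kate} → Dave is next (Dave > Kate).
  Step 5: only Kate remains → lowest.
Final ranking (highest to lowest):

Carol > Leo > Grace > Dave > Kate


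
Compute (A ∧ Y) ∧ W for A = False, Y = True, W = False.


A = False, Y = True, W = False
Step 1: A ∧ Y = False AND True = False
Step 2: False ∧ W = False AND False = False
AND is true only when ALL operands are true.

False


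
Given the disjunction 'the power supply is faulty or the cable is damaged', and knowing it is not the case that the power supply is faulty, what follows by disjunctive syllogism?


Disjunctive syllogism: P ∨ Q, ¬P ⊢ Q
Disjunction: the power supply is faulty ∨ the cable is damaged
We know it is not the case that the power supply is faulty.
By disjunctive syllogism, the other disjunct must be true.

The cable is damaged


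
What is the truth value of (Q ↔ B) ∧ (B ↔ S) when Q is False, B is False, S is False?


Q = False, B = False, S = False
Step 1: Q ↔ B is true when Q and B have the same value. Result: True
Step 2: B ↔ S is true when B and S have the same value. Result: True
Step 3: True ∧ True = True

True


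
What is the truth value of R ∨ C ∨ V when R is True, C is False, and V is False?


R = True, C = False, V = False
Step 1: R ∨ C = True OR False = True
Step 2: True ∨ V = True OR False = True
OR is true when at least one operand is true.

True


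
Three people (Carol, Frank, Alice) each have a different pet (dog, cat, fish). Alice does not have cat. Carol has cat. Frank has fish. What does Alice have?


From clues:
  Carol → cat
  Frank → fish
By elimination, Alice gets the remaining.

dog


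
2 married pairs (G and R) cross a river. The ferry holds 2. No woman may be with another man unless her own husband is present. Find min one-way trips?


Label couples G and R.
1. WG+WR → (far: WG,WR; near: HG,HR)
2. WG ←   (far: WR; near: HG,HR,WG)
3. HG+HR → (far: HG,HR,WR; near: WG)
4. HG ←   (far: HR,WR; near: HG,WG)  — HG returns, since WG is alone on near bank
5. HG+WG → (far: all four; near: empty)
Every state respects the constraint.
Minimum trips = 5

5


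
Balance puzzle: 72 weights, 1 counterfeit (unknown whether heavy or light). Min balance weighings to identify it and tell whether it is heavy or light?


Let n = 72. 144 possibilities (n weights × lighter/heavier); each weighing has 3 outcomes.
Bound for k weighings: say the first weighing puts j weights on each pan. If it tips, the 2j weighed weights remain suspects (each with a known direction) and k-1 weighings give 3^(k-1) outcomes; 3^(k-1) is odd, so 2j ≤ 3^(k-1) - 1. If it balances, the n - 2j unweighed weights remain with direction unknown: 2(n - 2j) ≤ 3^(k-1) - 1 by the same parity argument. Adding, n ≤ (3^(k-1) - 1) + (3^(k-1) - 1)/2 = (3^k - 3)/2, and the classical three-group strategy achieves this (3 weights in 2 weighings, 12 in 3, 39 in 4, 120 in 5).
So we need the smallest k with (3^k - 3)/2 ≥ 72.
k = 4: (3^4 - 3)/2 = 39 < 72 ✗
k = 5: (3^5 - 3)/2 = 120 ≥ 72 ✓

5


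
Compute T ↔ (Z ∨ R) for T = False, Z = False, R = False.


T = False, Z = False, R = False
Step 1: Z ∨ R = False OR False = False
Step 2: T ↔ (False): true when both sides have same truth value.
Result: False ↔ False = True

True


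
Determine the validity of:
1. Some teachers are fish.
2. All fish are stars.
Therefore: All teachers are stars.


Premise 1: Some teachers are fish.
Premise 2: All fish are stars.
Conclusion: All teachers are stars.
Fallacy: illicit minor. The minor term (teachers) is distributed in the conclusion ('All teachers ...') but undistributed in its premise ('Some teachers are fish' doesn't cover all teachers).
Only 'Some teachers are stars' follows, not 'All'.

Invalid


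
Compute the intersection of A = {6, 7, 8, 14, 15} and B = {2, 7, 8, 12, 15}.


A = {6, 7, 8, 14, 15}
B = {2, 7, 8, 12, 15}
Operation: intersection
Elements in both: 7, 8, 15

{7, 8, 15}


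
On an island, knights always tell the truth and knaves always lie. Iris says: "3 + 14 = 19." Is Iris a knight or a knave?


Statement: "3 + 14 = 19."
Actual: 3 + 14 = 17
Claimed: 19
Statement is FALSE → Iris lies → Knave

Knave


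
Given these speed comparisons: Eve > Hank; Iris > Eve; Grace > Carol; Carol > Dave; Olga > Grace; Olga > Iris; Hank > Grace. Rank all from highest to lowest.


Constraints: Eve > Hank; Iris > Eve; Grace > Carol; Carol > Dave; Olga > Grace; Olga > Iris; Hank > Grace
Method: at each step, the next-highest is the one remaining person who never appears on the smaller side of a constraint between remaining people.
  Step 1: remaining {Hank, Grace, Eve, Iris, Olga, Dave, Carol}; on the smaller side: {Hank, Grace, Eve, Iris, Dave, Carol} → Olga is next (Olga > Grace; Olga > Iris).
  Step 2: remaining {Hank, Grace, Eve, Iris, Dave, Carol}; on the smaller side: {Hank, Grace, Eve, Dave, Carol} → Iris is next (Iris > Eve).
  Step 3: remaining {Hank, Grace, Eve, Dave, Carol}; on the smaller side: {Hank, Grace, Dave, Carol} → Eve is next (Eve > Hank).
  Step 4: remaining {Hank, Grace, Dave, Carol}; on the smaller side: {Grace, Dave, Carol} → Hank is next (Hank > Grace).
  Step 5: remaining {Grace, Dave, Carol}; on the smaller side: {Dave, Carol} → Grace is next (Grace > Carol).
  Step 6: remaining {Dave, Carol}; on the smaller side: {Dave} → Carol is next (Carol > Dave).
  Step 7: only Dave remains → lowest.
Final ranking (highest to lowest):

Olga > Iris > Eve > Hank > Grace > Carol > Dave


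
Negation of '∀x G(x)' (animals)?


Original: ∀x G(x)
Rule: ¬∀→∃, ¬∃→∀, negate predicate.
Negation: ∃x ¬G(x)

∃x ¬G(x)


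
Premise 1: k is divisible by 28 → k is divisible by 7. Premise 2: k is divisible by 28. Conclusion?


Modus ponens: P → Q, P ⊢ Q
P: k is divisible by 28
Q: k is divisible by 7
We have P → Q and P is true.
By modus ponens, Q must be true.

k is divisible by 7


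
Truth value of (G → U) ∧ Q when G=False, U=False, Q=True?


G = False, U = False, Q = True
Expression: (G → U) ∧ Q
Step 1: G → U = False → False (false only if G=True, U=False) = True
Step 2: (True) ∧ Q = True AND True = True

True


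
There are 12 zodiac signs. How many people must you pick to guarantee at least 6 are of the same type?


Pigeonhole: to guarantee k in one of n categories, need (k-1)×n + 1.
k = 6, n = 12
Minimum = (6-1) × 12 + 1 = 5 × 12 + 1

61


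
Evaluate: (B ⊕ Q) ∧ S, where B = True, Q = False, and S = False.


B = True, Q = False, S = False
Step 1: B ⊕ Q = True XOR False = True
Step 2: True ∧ S = True AND False = False
XOR true when exactly one of B,Q is true; then AND with S.

False


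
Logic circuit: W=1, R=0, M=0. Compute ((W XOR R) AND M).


W XOR R = 1^0 = 1
1 AND 0 = 0

0


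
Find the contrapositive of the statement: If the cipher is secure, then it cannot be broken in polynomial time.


Original: If the cipher is secure, then it cannot be broken in polynomial time
Contrapositive: If ¬Q, then ¬P
Negate Q: not (it cannot be broken in polynomial time)
Negate P: not (the cipher is secure)

If not (it cannot be broken in polynomial time), then not (the cipher is secure).


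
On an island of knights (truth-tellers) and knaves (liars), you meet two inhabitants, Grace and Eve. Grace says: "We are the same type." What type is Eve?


Grace says: "We are the same type."
Case 1: Grace is a Knight (truth-teller)
  Statement is true → they ARE the same → Eve is also a Knight
Case 2: Grace is a Knave (liar)
  Statement is false → they are NOT the same → Eve is a Knight
In both cases, Eve is a Knight.

Knight


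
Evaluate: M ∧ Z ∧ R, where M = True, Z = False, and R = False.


M = True, Z = False, R = False
Step 1: M ∧ Z = True AND False = False
Step 2: (False) ∧ R = (False) AND False = False
AND is true only when ALL operands are true.

False


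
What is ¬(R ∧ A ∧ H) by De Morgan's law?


De Morgan's law: ¬(P ∧ Q ∧ R) ≡ ¬P ∨ ¬Q ∨ ¬R
¬(R ∧ A ∧ H) = ¬R ∨ ¬A ∨ ¬H

¬R ∨ ¬A ∨ ¬H


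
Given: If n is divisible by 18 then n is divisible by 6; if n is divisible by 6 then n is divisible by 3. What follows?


Hypothetical syllogism: P → Q, Q → R ⊢ P → R
Premise 1: n is divisible by 18 → n is divisible by 6
Premise 2: n is divisible by 6 → n is divisible by 3
Chain the implications: the middle term (n is divisible by 6) links the two.
Conclusion: If n is divisible by 18, then n is divisible by 3.

If n is divisible by 18, then n is divisible by 3.


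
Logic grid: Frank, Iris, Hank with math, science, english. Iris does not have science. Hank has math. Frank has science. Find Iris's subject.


From clues:
  Hank → math
  Frank → science
By elimination, Iris gets the remaining.

english


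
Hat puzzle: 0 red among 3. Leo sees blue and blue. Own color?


Total red = 0, seen red = 0
Own red = 0 - 0 = 0
Leo's hat is blue.

blue


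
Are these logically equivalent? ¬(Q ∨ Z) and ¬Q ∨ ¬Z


Expression 1: ¬(Q ∨ Z)
Expression 2: ¬Q ∨ ¬Z
Truth table (Q Z | Expr1 Expr2):
  T T |   F     F
  T F |   F     T   ← differ
  F T |   F     T   ← differ
  F F |   T     T
Counterexample: Q=T, Z=F gives Expr1 = F but Expr2 = T, so the expressions are NOT logically equivalent.

No


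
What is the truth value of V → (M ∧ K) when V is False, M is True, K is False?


V = False, M = True, K = False
Step 1: M ∧ K = True AND False = False
Step 2: V → (False): false only when V=True and consequent=False.
Result: True

True


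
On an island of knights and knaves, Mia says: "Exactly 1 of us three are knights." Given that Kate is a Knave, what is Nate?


Mia claims exactly 1 knights among Mia, Kate, Nate.
Given: Kate is a Knave.

Case 1: Mia is a Knight (tells truth)
  Then exactly 1 of the three are knights.
  Counting Mia, Kate: 1 knight(s) so far. Need 0 more → Nate = Knave.
Case 2: Mia is a Knave (lies)
  Then the count is NOT 1.
  If Nate = Knight, count = 1 = 1 → claim would be true, contradicts lie.
  If Nate = Knave, count = 0 ≠ 1 → lie confirmed ✓

Nate is a Knave.

Knave


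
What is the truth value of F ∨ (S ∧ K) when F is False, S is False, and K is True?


F = False, S = False, K = True
Step 1: S ∧ K = False AND True = False
Step 2: F ∨ False = False OR False = False
AND evaluated first (higher precedence); then OR applied.

False


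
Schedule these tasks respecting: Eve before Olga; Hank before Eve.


Constraints: Eve before Olga; Hank before Eve
Method: repeatedly schedule the remaining task that has no remaining task required before it.
  Step 1: remaining {Olga, Eve, Hank}; every task except Hank still has a predecessor pending → schedule Hank.
  Step 2: remaining {Olga, Eve}; every task except Eve still has a predecessor pending → schedule Eve.
  Step 3: only Olga remains → schedule Olga.
Resulting order:

Hank → Eve → Olga


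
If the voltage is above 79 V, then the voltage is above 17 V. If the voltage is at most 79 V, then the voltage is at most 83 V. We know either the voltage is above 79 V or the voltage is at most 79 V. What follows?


Constructive dilemma: (P → Q) ∧ (R → S), P ∨ R ⊢ Q ∨ S
Premise 1: the voltage is above 79 V → the voltage is above 17 V
Premise 2: the voltage is at most 79 V → the voltage is at most 83 V
Premise 3: the voltage is above 79 V ∨ the voltage is at most 79 V
Case 1: Assuming the voltage is above 79 V, then by Premise 1, the voltage is above 17 V.
Case 2: Assuming the voltage is at most 79 V, then by Premise 2, the voltage is at most 83 V.
Since one of the voltage is above 79 V or the voltage is at most 79 V must hold, we get the voltage is above 17 V or the voltage is at most 83 V.

The voltage is above 17 V or the voltage is at most 83 V.


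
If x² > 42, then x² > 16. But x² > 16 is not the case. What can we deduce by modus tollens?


Modus tollens: P → Q, ¬Q ⊢ ¬P
P: x² > 42
Q: x² > 16
We have P → Q and Q is false.
By modus tollens, P must be false.

It is not the case that x² > 42


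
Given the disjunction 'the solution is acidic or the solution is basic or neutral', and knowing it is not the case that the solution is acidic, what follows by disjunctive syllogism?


Disjunctive syllogism: P ∨ Q, ¬P ⊢ Q
Disjunction: the solution is acidic ∨ the solution is basic or neutral
We know it is not the case that the solution is acidic.
By disjunctive syllogism, the other disjunct must be true.

The solution is basic or neutral


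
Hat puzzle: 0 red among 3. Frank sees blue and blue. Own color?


Total red = 0, seen red = 0
Own red = 0 - 0 = 0
Frank's hat is blue.

blue


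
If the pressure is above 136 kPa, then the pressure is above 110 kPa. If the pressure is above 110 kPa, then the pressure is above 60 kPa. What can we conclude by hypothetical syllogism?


Hypothetical syllogism: P → Q, Q → R ⊢ P → R
Premise 1: the pressure is above 136 kPa → the pressure is above 110 kPa
Premise 2: the pressure is above 110 kPa → the pressure is above 60 kPa
Chain the implications: the middle term (the pressure is above 110 kPa) links the two.
Conclusion: If the pressure is above 136 kPa, then the pressure is above 60 kPa.

If the pressure is above 136 kPa, then the pressure is above 60 kPa.


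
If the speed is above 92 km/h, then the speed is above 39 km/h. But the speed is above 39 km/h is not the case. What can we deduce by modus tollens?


Modus tollens: P → Q, ¬Q ⊢ ¬P
P: the speed is above 92 km/h
Q: the speed is above 39 km/h
We have P → Q and Q is false.
By modus tollens, P must be false.

It is not the case that the speed is above 92 km/h


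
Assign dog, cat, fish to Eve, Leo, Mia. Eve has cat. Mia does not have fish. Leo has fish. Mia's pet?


From clues:
  Leo → fish
  Eve → cat
By elimination, Mia gets the remaining.

dog


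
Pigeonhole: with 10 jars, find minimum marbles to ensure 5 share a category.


Pigeonhole: to guarantee k in one of n categories, need (k-1)×n + 1.
k = 5, n = 10
Minimum = (5-1) × 10 + 1 = 4 × 10 + 1

41


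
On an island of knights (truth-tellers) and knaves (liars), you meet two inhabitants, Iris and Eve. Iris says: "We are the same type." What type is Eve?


Iris says: "We are the same type."
Case 1: Iris is a Knight (truth-teller)
  Statement is true → they ARE the same → Eve is also a Knight
Case 2: Iris is a Knave (liar)
  Statement is false → they are NOT the same → Eve is a Knight
In both cases, Eve is a Knight.

Knight


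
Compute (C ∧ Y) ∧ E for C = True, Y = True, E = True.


C = True, Y = True, E = True
Step 1: C ∧ Y = True AND True = True
Step 2: True ∧ E = True AND True = True
AND is true only when ALL operands are true.

True


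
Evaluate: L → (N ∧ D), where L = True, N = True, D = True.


L = True, N = True, D = True
Step 1: N ∧ D = True AND True = True
Step 2: L → (True): false only when L=True and consequent=False.
Result: True

True


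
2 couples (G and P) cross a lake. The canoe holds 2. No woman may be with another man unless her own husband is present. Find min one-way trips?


Label couples G and P.
1. WG+WP → (far: WG,WP; near: HG,HP)
2. WG ←   (far: WP; near: HG,HP,WG)
3. HG+HP → (far: HG,HP,WP; near: WG)
4. HG ←   (far: HP,WP; near: HG,WG)  — HG returns, since WG is alone on near bank
5. HG+WG → (far: all four; near: empty)
Every state respects the constraint.
Minimum trips = 5

5


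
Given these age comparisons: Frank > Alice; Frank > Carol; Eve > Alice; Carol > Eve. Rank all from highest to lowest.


Constraints: Frank > Alice; Frank > Carol; Eve > Alice; Carol > Eve
Method: at each step, the next-highest is the one remaining person who never appears on the smaller side of a constraint between remaining people.
  Step 1: remaining {Eve, Frank, Carol, Alice}; on the smaller side: {Eve, Carol, Alice} → Frank is next (Frank > Alice; Frank > Carol).
  Step 2: remaining {Eve, Carol, Alice}; on the smaller side: {Eve, Alice} → Carol is next (Carol > Eve).
  Step 3: remaining {Eve, Alice}; on the smaller side: {Alice} → Eve is next (Eve > Alice).
  Step 4: only Alice remains → lowest.
Final ranking (highest to lowest):

Frank > Carol > Eve > Alice


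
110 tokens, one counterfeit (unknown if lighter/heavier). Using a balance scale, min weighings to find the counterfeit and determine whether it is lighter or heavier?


Let n = 110. 220 possibilities (n tokens × lighter/heavier); each weighing has 3 outcomes.
Bound for k weighings: say the first weighing puts j tokens on each pan. If it tips, the 2j weighed tokens remain suspects (each with a known direction) and k-1 weighings give 3^(k-1) outcomes; 3^(k-1) is odd, so 2j ≤ 3^(k-1) - 1. If it balances, the n - 2j unweighed tokens remain with direction unknown: 2(n - 2j) ≤ 3^(k-1) - 1 by the same parity argument. Adding, n ≤ (3^(k-1) - 1) + (3^(k-1) - 1)/2 = (3^k - 3)/2, and the classical three-group strategy achieves this (3 tokens in 2 weighings, 12 in 3, 39 in 4, 120 in 5).
So we need the smallest k with (3^k - 3)/2 ≥ 110.
k = 4: (3^4 - 3)/2 = 39 < 110 ✗
k = 5: (3^5 - 3)/2 = 120 ≥ 110 ✓

5


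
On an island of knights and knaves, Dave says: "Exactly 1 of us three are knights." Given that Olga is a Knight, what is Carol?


Dave claims exactly 1 knights among Dave, Olga, Carol.
Given: Olga is a Knight.

Case 1: Dave is a Knight (tells truth)
  Then exactly 1 of the three are knights.
  Counting Dave, Olga: 2 knight(s) so far. Need -1 more → impossible.
Case 2: Dave is a Knave (lies)
  Then the count is NOT 1.
  If Carol = Knave, count = 1 = 1 → claim would be true, contradicts lie.
  If Carol = Knight, count = 2 ≠ 1 → lie confirmed ✓

Carol is a Knight.

Knight


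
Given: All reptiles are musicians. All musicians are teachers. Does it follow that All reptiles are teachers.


Premise 1: All reptiles are musicians.
Premise 2: All musicians are teachers.
Conclusion: All reptiles are teachers.
Barbara syllogism (AAA-1): All A are B, All B are C → All A are C.
Middle term (musicians) distributed in premise 2.

Valid


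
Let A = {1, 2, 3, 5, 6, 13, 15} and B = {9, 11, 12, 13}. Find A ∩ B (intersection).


A = {1, 2, 3, 5, 6, 13, 15}
B = {9, 11, 12, 13}
Operation: intersection
Elements in both: 13

{13}


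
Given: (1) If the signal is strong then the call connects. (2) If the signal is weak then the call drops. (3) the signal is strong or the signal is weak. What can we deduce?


Constructive dilemma: (P → Q) ∧ (R → S), P ∨ R ⊢ Q ∨ S
Premise 1: the signal is strong → the call connects
Premise 2: the signal is weak → the call drops
Premise 3: the signal is strong ∨ the signal is weak
Case 1: Assuming the signal is strong, then by Premise 1, the call connects.
Case 2: Assuming the signal is weak, then by Premise 2, the call drops.
Since one of the signal is strong or the signal is weak must hold, we get the call connects or the call drops.

The call connects or the call drops.


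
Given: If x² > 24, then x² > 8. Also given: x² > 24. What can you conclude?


Modus ponens: P → Q, P ⊢ Q
P: x² > 24
Q: x² > 8
We have P → Q and P is true.
By modus ponens, Q must be true.

x² > 8


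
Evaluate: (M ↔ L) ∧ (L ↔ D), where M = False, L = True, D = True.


M = False, L = True, D = True
Step 1: M ↔ L is true when M and L have the same value. Result: False
Step 2: L ↔ D is true when L and D have the same value. Result: True
Step 3: False ∧ True = False

False


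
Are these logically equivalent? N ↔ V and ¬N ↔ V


Expression 1: N ↔ V
Expression 2: ¬N ↔ V
Truth table (N V | Expr1 Expr2):
  T T |   T     F   ← differ
  T F |   F     T   ← differ
  F T |   F     T   ← differ
  F F |   T     F   ← differ
Counterexample: N=T, V=T gives Expr1 = T but Expr2 = F, so the expressions are NOT logically equivalent.

No


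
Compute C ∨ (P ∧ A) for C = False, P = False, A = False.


C = False, P = False, A = False
Step 1: P ∧ A = False AND False = False
Step 2: C ∨ False = False OR False = False
AND evaluated first (higher precedence); then OR applied.

False


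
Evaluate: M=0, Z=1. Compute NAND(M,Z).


M AND Z = 0
NOT(0) = 1

1


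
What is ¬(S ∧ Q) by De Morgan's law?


De Morgan's law: ¬(P ∧ Q) ≡ ¬P ∨ ¬Q
¬(S ∧ Q) = ¬S ∨ ¬Q

¬S ∨ ¬Q


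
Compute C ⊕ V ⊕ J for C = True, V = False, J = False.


C = True, V = False, J = False
Step 1: C ⊕ V = True XOR False = True
Step 2: True ⊕ J = True XOR False = True
XOR is true when an odd number of operands are true.

True


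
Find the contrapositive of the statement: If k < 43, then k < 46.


Original: If k < 43, then k < 46
Contrapositive: If ¬Q, then ¬P
Negate Q: not (k < 46)
Negate P: not (k < 43)

If not (k < 46), then not (k < 43).


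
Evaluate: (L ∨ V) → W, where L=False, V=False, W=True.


L = False, V = False, W = True
Expression: (L ∨ V) → W
Step 1: L ∨ V = False OR False = False
Step 2: (False) → W = False → True (false only if antecedent True and consequent False) = True

True


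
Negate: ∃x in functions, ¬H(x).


Original: ∃x ¬H(x)
Rule: ¬∀→∃, ¬∃→∀, negate predicate.
Negation: ∀x H(x)

∀x H(x)


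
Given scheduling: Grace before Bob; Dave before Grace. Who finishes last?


Constraints: Grace before Bob; Dave before Grace
The last task can have nothing scheduled after it, so it must never appear on the left of a 'before'.
Tasks appearing before some other task: Grace, Dave.
The only task not in that list is Bob → it is last.

Bob


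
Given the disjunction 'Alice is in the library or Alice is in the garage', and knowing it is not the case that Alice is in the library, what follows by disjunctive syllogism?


Disjunctive syllogism: P ∨ Q, ¬P ⊢ Q
Disjunction: Alice is in the library ∨ Alice is in the garage
We know it is not the case that Alice is in the library.
By disjunctive syllogism, the other disjunct must be true.

Alice is in the garage


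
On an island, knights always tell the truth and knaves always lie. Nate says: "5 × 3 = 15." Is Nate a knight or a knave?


Statement: "5 × 3 = 15."
Actual: 5 × 3 = 15
Claimed: 15
Statement is TRUE → Nate tells the truth → Knight

Knight


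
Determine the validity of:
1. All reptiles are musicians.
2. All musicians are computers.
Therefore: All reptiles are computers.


Premise 1: All reptiles are musicians.
Premise 2: All musicians are computers.
Conclusion: All reptiles are computers.
Barbara syllogism (AAA-1): All A are B, All B are C → All A are C.
Middle term (musicians) distributed in premise 2.

Valid


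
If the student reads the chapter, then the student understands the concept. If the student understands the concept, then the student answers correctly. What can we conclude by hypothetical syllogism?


Hypothetical syllogism: P → Q, Q → R ⊢ P → R
Premise 1: the student reads the chapter → the student understands the concept
Premise 2: the student understands the concept → the student answers correctly
Chain the implications: the middle term (the student understands the concept) links the two.
Conclusion: If the student reads the chapter, then the student answers correctly.

If the student reads the chapter, then the student answers correctly.


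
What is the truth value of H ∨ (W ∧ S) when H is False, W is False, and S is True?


H = False, W = False, S = True
Step 1: W ∧ S = False AND True = False
Step 2: H ∨ False = False OR False = False
AND evaluated first (higher precedence); then OR applied.

False


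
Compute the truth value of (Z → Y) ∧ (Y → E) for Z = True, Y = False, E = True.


Z = True, Y = False, E = True
Step 1: Z → Y is false only when Z=True and Y=False. Result: False
Step 2: Y → E is false only when Y=True and E=False. Result: True
Step 3: False ∧ True = False

False


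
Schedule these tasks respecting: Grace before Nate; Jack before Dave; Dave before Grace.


Constraints: Grace before Nate; Jack before Dave; Dave before Grace
Method: repeatedly schedule the remaining task that has no remaining task required before it.
  Step 1: remaining {Dave, Jack, Grace, Nate}; every task except Jack still has a predecessor pending → schedule Jack.
  Step 2: remaining {Dave, Grace, Nate}; every task except Dave still has a predecessor pending → schedule Dave.
  Step 3: remaining {Grace, Nate}; every task except Grace still has a predecessor pending → schedule Grace.
  Step 4: only Nate remains → schedule Nate.
Resulting order:

Jack → Dave → Grace → Nate


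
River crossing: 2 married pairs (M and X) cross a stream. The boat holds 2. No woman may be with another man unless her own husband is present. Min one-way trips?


Label couples M and X.
1. WM+WX → (far: WM,WX; near: HM,HX)
2. WM ←   (far: WX; near: HM,HX,WM)
3. HM+HX → (far: HM,HX,WX; near: WM)
4. HM ←   (far: HX,WX; near: HM,WM)  — HM returns, since WM is alone on near bank
5. HM+WM → (far: all four; near: empty)
Every state respects the constraint.
Minimum trips = 5

5


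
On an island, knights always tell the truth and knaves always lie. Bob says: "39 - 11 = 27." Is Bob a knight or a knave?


Statement: "39 - 11 = 27."
Actual: 39 - 11 = 28
Claimed: 27
Statement is FALSE → Bob lies → Knave

Knave


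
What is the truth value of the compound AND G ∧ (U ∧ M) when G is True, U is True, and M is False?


G = True, U = True, M = False
Step 1: U ∧ M = True AND False = False
Step 2: G ∧ False = True AND False = False
AND is true only when ALL operands are true.

False


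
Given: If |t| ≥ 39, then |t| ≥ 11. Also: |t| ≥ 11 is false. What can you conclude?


Modus tollens: P → Q, ¬Q ⊢ ¬P
P: |t| ≥ 39
Q: |t| ≥ 11
We have P → Q and Q is false.
By modus tollens, P must be false.

It is not the case that |t| ≥ 39


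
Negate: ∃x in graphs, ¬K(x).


Original: ∃x ¬K(x)
Rule: ¬∀→∃, ¬∃→∀, negate predicate.
Negation: ∀x K(x)

∀x K(x)


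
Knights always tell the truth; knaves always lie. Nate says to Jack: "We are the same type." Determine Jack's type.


Nate says: "We are the same type."
Case 1: Nate is a Knight (truth-teller)
  Statement is true → they ARE the same → Jack is also a Knight
Case 2: Nate is a Knave (liar)
  Statement is false → they are NOT the same → Jack is a Knight
In both cases, Jack is a Knight.

Knight


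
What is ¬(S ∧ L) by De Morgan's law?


De Morgan's law: ¬(P ∧ Q) ≡ ¬P ∨ ¬Q
¬(S ∧ L) = ¬S ∨ ¬L

¬S ∨ ¬L


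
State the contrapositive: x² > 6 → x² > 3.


Original: If x² > 6, then x² > 3
Contrapositive: If ¬Q, then ¬P
Negate Q: not (x² > 3)
Negate P: not (x² > 6)

If not (x² > 3), then not (x² > 6).


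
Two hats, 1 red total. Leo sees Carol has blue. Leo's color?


Total red = 1, Carol = blue
Red accounted for: 0
Remaining for Leo: 1
Leo's hat is red.

red


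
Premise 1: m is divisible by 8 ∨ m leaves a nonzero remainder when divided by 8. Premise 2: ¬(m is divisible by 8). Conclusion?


Disjunctive syllogism: P ∨ Q, ¬P ⊢ Q
Disjunction: m is divisible by 8 ∨ m leaves a nonzero remainder when divided by 8
We know it is not the case that m is divisible by 8.
By disjunctive syllogism, the other disjunct must be true.

m leaves a nonzero remainder when divided by 8


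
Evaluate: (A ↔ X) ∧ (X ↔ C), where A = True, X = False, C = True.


A = True, X = False, C = True
Step 1: A ↔ X is true when A and X have the same value. Result: False
Step 2: X ↔ C is true when X and C have the same value. Result: False
Step 3: False ∧ False = False

False


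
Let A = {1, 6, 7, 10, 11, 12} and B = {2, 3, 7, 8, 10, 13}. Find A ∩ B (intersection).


A = {1, 6, 7, 10, 11, 12}
B = {2, 3, 7, 8, 10, 13}
Operation: intersection
Elements in both: 7, 10

{7, 10}


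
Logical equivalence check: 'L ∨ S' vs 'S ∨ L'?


Expression 1: L ∨ S
Expression 2: S ∨ L
Truth table (L S | Expr1 Expr2):
  T T |   T     T
  T F |   T     T
  F T |   T     T
  F F |   F     F
All 4 rows agree, so the expressions are logically equivalent.

Yes


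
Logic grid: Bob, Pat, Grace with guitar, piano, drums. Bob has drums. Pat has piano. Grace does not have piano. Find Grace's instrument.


From clues:
  Bob → drums
  Pat → piano
By elimination, Grace gets the remaining.

guitar


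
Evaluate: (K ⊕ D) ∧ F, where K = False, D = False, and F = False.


K = False, D = False, F = False
Step 1: K ⊕ D = False XOR False = False
Step 2: False ∧ F = False AND False = False
XOR true when exactly one of K,D is true; then AND with F.

False


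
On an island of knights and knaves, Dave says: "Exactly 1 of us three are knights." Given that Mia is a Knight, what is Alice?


Dave claims exactly 1 knights among Dave, Mia, Alice.
Given: Mia is a Knight.

Case 1: Dave is a Knight (tells truth)
  Then exactly 1 of the three are knights.
  Counting Dave, Mia: 2 knight(s) so far. Need -1 more → impossible.
Case 2: Dave is a Knave (lies)
  Then the count is NOT 1.
  If Alice = Knave, count = 1 = 1 → claim would be true, contradicts lie.
  If Alice = Knight, count = 2 ≠ 1 → lie confirmed ✓

Alice is a Knight.

Knight


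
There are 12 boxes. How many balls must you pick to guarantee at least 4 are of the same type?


Pigeonhole: to guarantee k in one of n categories, need (k-1)×n + 1.
k = 4, n = 12
Minimum = (4-1) × 12 + 1 = 3 × 12 + 1

37


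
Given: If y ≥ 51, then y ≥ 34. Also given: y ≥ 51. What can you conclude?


Modus ponens: P → Q, P ⊢ Q
P: y ≥ 51
Q: y ≥ 34
We have P → Q and P is true.
By modus ponens, Q must be true.

y ≥ 34


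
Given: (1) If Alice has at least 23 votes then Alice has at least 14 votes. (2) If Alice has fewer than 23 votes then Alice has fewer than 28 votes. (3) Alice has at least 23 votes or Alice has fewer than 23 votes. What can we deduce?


Constructive dilemma: (P → Q) ∧ (R → S), P ∨ R ⊢ Q ∨ S
Premise 1: Alice has at least 23 votes → Alice has at least 14 votes
Premise 2: Alice has fewer than 23 votes → Alice has fewer than 28 votes
Premise 3: Alice has at least 23 votes ∨ Alice has fewer than 23 votes
Case 1: Assuming Alice has at least 23 votes, then by Premise 1, Alice has at least 14 votes.
Case 2: Assuming Alice has fewer than 23 votes, then by Premise 2, Alice has fewer than 28 votes.
Since one of Alice has at least 23 votes or Alice has fewer than 23 votes must hold, we get Alice has at least 14 votes or Alice has fewer than 28 votes.

Alice has at least 14 votes or Alice has fewer than 28 votes.


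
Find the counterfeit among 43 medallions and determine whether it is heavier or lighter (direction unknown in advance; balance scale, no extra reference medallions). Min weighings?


Let n = 43. 86 possibilities (n medallions × lighter/heavier); each weighing has 3 outcomes.
Bound for k weighings: say the first weighing puts j medallions on each pan. If it tips, the 2j weighed medallions remain suspects (each with a known direction) and k-1 weighings give 3^(k-1) outcomes; 3^(k-1) is odd, so 2j ≤ 3^(k-1) - 1. If it balances, the n - 2j unweighed medallions remain with direction unknown: 2(n - 2j) ≤ 3^(k-1) - 1 by the same parity argument. Adding, n ≤ (3^(k-1) - 1) + (3^(k-1) - 1)/2 = (3^k - 3)/2, and the classical three-group strategy achieves this (3 medallions in 2 weighings, 12 in 3, 39 in 4, 120 in 5).
So we need the smallest k with (3^k - 3)/2 ≥ 43.
k = 4: (3^4 - 3)/2 = 39 < 43 ✗
k = 5: (3^5 - 3)/2 = 120 ≥ 43 ✓

5


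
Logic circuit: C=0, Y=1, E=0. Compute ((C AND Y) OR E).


C AND Y = 0&1 = 0
0 OR 0 = 0

0


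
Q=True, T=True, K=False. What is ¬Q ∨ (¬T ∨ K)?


Q = True, T = True, K = False
Expression: ¬Q ∨ (¬T ∨ K)
Step 1: ¬T = NOT True = False
Step 2: ¬T ∨ K = False OR False = False
Step 3: ¬Q = NOT True = False
Step 4: (False) ∨ (False) = False OR False = False

False


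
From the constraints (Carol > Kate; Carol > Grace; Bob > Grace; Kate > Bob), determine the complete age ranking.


Constraints: Carol > Kate; Carol > Grace; Bob > Grace; Kate > Bob
Method: at each step, the next-highest is the one remaining person who never appears on the smaller side of a constraint between remaining people.
  Step 1: remaining {Grace, Kate, Bob, Carol}; on the smaller side: {Grace, Kate, Bob} → Carol is next (Carol > Kate; Carol > Grace).
  Step 2: remaining {Grace, Kate, Bob}; on the smaller side: {Grace, Bob} → Kate is next (Kate > Bob).
  Step 3: remaining {Grace, Bob}; on the smaller side: {Grace} → Bob is next (Bob > Grace).
  Step 4: only Grace remains → lowest.
Final ranking (highest to lowest):

Carol > Kate > Bob > Grace


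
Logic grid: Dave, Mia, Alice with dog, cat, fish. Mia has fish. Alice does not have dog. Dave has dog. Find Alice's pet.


From clues:
  Dave → dog
  Mia → fish
By elimination, Alice gets the remaining.

cat


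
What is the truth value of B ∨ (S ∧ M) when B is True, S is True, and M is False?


B = True, S = True, M = False
Step 1: S ∧ M = True AND False = False
Step 2: B ∨ False = True OR False = True
AND evaluated first (higher precedence); then OR applied.

True


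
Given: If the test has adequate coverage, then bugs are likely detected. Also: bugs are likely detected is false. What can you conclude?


Modus tollens: P → Q, ¬Q ⊢ ¬P
P: the test has adequate coverage
Q: bugs are likely detected
We have P → Q and Q is false.
By modus tollens, P must be false.

It is not the case that the test has adequate coverage


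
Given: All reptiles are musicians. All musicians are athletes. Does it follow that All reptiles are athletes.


Premise 1: All reptiles are musicians.
Premise 2: All musicians are athletes.
Conclusion: All reptiles are athletes.
Barbara syllogism (AAA-1): All A are B, All B are C → All A are C.
Middle term (musicians) distributed in premise 2.

Valid


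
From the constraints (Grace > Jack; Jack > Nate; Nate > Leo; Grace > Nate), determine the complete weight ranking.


Constraints: Grace > Jack; Jack > Nate; Nate > Leo; Grace > Nate
Method: at each step, the next-highest is the one remaining person who never appears on the smaller side of a constraint between remaining people.
  Step 1: remaining {Leo, Grace, Nate, Jack}; on the smaller side: {Leo, Nate, Jack} → Grace is next (Grace > Jack; Grace > Nate).
  Step 2: remaining {Leo, Nate, Jack}; on the smaller side: {Leo, Nate} → Jack is next (Jack > Nate).
  Step 3: remaining {Leo, Nate}; on the smaller side: {Leo} → Nate is next (Nate > Leo).
  Step 4: only Leo remains → lowest.
Final ranking (highest to lowest):

Grace > Jack > Nate > Leo


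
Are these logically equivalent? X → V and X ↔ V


Expression 1: X → V
Expression 2: X ↔ V
Truth table (X V | Expr1 Expr2):
  T T |   T     T
  T F |   F     F
  F T |   T     F   ← differ
  F F |   T     T
Counterexample: X=F, V=T gives Expr1 = T but Expr2 = F, so the expressions are NOT logically equivalent.

No


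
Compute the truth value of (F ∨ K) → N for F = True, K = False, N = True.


F = True, K = False, N = True
Step 1: F ∨ K = True OR False = True
Step 2: (True) → N: false only when antecedent=True and N=False.
Result: True

True


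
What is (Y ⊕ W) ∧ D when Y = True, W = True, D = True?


Y = True, W = True, D = True
Step 1: Y ⊕ W = True XOR True = False
Step 2: False ∧ D = False AND True = False
XOR true when exactly one of Y,W is true; then AND with D.

False


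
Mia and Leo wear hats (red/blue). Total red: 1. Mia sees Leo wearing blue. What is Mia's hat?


Total red = 1, Leo = blue
Red accounted for: 0
Remaining for Mia: 1
Mia's hat is red.

red


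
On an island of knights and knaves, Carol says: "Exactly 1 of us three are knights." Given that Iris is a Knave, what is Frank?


Carol claims exactly 1 knights among Carol, Iris, Frank.
Given: Iris is a Knave.

Case 1: Carol is a Knight (tells truth)
  Then exactly 1 of the three are knights.
  Counting Carol, Iris: 1 knight(s) so far. Need 0 more → Frank = Knave.
Case 2: Carol is a Knave (lies)
  Then the count is NOT 1.
  If Frank = Knight, count = 1 = 1 → claim would be true, contradicts lie.
  If Frank = Knave, count = 0 ≠ 1 → lie confirmed ✓

Frank is a Knave.

Knave


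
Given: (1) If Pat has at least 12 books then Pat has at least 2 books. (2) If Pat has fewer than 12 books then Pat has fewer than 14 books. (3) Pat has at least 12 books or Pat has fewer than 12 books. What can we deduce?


Constructive dilemma: (P → Q) ∧ (R → S), P ∨ R ⊢ Q ∨ S
Premise 1: Pat has at least 12 books → Pat has at least 2 books
Premise 2: Pat has fewer than 12 books → Pat has fewer than 14 books
Premise 3: Pat has at least 12 books ∨ Pat has fewer than 12 books
Case 1: Assuming Pat has at least 12 books, then by Premise 1, Pat has at least 2 books.
Case 2: Assuming Pat has fewer than 12 books, then by Premise 2, Pat has fewer than 14 books.
Since one of Pat has at least 12 books or Pat has fewer than 12 books must hold, we get Pat has at least 2 books or Pat has fewer than 14 books.

Pat has at least 2 books or Pat has fewer than 14 books.
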